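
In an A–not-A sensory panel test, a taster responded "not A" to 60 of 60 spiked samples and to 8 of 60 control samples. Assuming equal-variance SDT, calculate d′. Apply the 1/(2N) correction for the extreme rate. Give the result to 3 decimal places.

The hit rate is 60/60 = 1, so apply the 1/(2N) correction: H → 1 − 1/(2·60) = 0.99167.
z(H) = z(0.99167) = 2.3941
z(FA) = z(0.13333) = -1.1108
d' = 2.3941 − (-1.1108) = 3.5049

d′ = 3.505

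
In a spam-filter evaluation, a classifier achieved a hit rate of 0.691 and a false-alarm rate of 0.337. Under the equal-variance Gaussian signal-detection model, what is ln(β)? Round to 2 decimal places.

ln β = -0.04

z(0.691) = 0.499, z(0.337) = -0.421
ln β = −½·[z(H)² − z(FA)²] = −0.5 × (0.249 − 0.177) = -0.036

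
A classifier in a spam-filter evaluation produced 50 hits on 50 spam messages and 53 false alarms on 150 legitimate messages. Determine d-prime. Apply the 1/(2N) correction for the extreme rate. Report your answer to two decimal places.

d-prime = 2.70

The hit rate is 50/50 = 1, so apply the 1/(2N) correction: H → 1 − 1/(2·50) = 0.99000.
z(H) = z(0.99000) = 2.326
z(FA) = z(0.35333) = -0.376
d' = 2.326 − (-0.376) = 2.702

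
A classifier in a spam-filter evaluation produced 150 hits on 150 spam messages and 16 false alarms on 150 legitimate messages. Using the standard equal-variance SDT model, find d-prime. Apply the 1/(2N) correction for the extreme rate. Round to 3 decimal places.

The hit rate is 150/150 = 1, so apply the 1/(2N) correction: H → 1 − 1/(2·150) = 0.99667.
z(H) = z(0.99667) = 2.7134
z(FA) = z(0.10667) = -1.2444
d' = 2.7134 − (-1.2444) = 3.9578

d-prime = 3.958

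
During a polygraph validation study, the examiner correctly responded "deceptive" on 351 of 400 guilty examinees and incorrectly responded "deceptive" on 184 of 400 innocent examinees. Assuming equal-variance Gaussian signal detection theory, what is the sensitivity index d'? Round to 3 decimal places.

H = 351/400 = 0.8775
FA = 184/400 = 0.4600
z(H) = z(0.8775) = 1.1626
z(FA) = z(0.4600) = -0.1004
d' = z(H) − z(FA) = 1.1626 − (-0.1004) = 1.2630

d' = 1.263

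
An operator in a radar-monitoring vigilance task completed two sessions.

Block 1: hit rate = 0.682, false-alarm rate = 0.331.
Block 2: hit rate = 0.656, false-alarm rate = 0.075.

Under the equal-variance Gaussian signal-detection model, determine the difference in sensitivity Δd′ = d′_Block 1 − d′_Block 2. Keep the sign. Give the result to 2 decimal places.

Block 1: z(0.682) = 0.473, z(0.331) = -0.437, d' = 0.910
Block 2: z(0.656) = 0.402, z(0.075) = -1.440, d' = 1.842
Δd' = d'_Block 1 − d'_Block 2 = 0.910 − 1.842 = -0.932
Block 2 has the higher sensitivity.

Δd′ = -0.93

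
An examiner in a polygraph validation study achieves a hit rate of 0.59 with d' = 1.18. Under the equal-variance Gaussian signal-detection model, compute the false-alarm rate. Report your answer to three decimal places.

false-alarm rate = 0.170

z(hit rate) = z(0.59) = 0.2275
z(FA) = z(H) − d' = 0.2275 − 1.18 = -0.9525
false-alarm rate = Φ(-0.9525) = 0.1704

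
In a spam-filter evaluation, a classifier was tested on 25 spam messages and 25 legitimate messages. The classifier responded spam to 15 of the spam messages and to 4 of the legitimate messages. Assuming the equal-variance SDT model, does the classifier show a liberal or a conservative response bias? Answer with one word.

z(H) = 0.253, z(FA) = -0.994
c = −½·(z(H) + z(FA)) = 0.3705
c > 0 → conservative criterion (biased toward responding “no”).

conservative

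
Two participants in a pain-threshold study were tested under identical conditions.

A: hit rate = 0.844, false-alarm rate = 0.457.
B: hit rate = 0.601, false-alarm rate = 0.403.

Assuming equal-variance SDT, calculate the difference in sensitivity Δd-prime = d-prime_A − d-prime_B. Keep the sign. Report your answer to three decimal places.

A: z(0.844) = 1.0110, z(0.457) = -0.1080, d' = 1.1190
B: z(0.601) = 0.2559, z(0.403) = -0.2456, d' = 0.5015
Δd' = d'_A − d'_B = 1.1190 − 0.5015 = 0.6175
A has the higher sensitivity.

Δd-prime = 0.618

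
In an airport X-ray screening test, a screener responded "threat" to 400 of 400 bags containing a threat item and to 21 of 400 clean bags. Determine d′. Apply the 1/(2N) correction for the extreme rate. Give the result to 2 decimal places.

The hit rate is 400/400 = 1, so apply the 1/(2N) correction: H → 1 − 1/(2·400) = 0.99875.
z(H) = z(0.99875) = 3.023
z(FA) = z(0.05250) = -1.621
d' = 3.023 − (-1.621) = 4.644

d′ = 4.64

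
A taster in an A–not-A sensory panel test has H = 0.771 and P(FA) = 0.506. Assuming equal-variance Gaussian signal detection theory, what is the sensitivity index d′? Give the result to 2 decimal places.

d′ = 0.73

z(0.771) = 0.742, z(0.506) = 0.015
d' = z(H) − z(FA) = 0.742 − 0.015 = 0.727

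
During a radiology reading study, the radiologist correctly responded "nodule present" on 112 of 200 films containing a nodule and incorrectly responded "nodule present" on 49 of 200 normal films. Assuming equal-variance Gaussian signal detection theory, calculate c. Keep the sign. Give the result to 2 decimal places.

H = 112/200 = 0.5600
FA = 49/200 = 0.2450
Φ⁻¹(H) = 0.1510
Φ⁻¹(FA) = -0.6903
c = −½·[z(H) + z(FA)] = −0.5 × (0.1510 + (-0.6903)) = 0.26965
c > 0: the radiologist has a conservative response bias.

c = 0.27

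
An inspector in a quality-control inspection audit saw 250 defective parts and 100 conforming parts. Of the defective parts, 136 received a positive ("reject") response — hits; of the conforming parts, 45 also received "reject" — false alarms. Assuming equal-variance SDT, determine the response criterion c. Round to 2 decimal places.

c = 0.01

H = 136/250 = 0.5440
FA = 45/100 = 0.4500
z(H) = z(0.5440) = 0.1105
z(FA) = z(0.4500) = -0.1257
c = −½·[z(H) + z(FA)] = −0.5 × (0.1105 + (-0.1257)) = 0.0076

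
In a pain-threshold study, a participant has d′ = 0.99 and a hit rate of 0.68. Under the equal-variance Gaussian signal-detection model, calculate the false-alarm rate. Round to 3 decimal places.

z(hit rate) = z(0.68) = 0.4677
z(FA) = z(H) − d' = 0.4677 − 0.99 = -0.5223
false-alarm rate = Φ(-0.5223) = 0.3007

false-alarm rate = 0.301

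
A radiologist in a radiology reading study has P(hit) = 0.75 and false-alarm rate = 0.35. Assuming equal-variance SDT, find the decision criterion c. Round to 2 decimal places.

c = -0.14

z(H) = z(0.75) = 0.6745
z(FA) = z(0.35) = -0.3853
c = −½·[z(H) + z(FA)] = −0.5 × (0.6745 + (-0.3853)) = -0.1446
c < 0: the radiologist has a liberal response bias.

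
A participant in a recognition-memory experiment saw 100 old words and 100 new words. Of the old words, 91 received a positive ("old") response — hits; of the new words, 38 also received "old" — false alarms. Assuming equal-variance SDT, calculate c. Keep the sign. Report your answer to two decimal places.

H = 91/100 = 0.9100
FA = 38/100 = 0.3800
Φ⁻¹(0.9100) = 1.3408, Φ⁻¹(0.3800) = -0.3055
c = −½·[z(H) + z(FA)] = −0.5 × (1.3408 + (-0.3055)) = -0.51765
c < 0: the participant has a liberal response bias.

c = -0.52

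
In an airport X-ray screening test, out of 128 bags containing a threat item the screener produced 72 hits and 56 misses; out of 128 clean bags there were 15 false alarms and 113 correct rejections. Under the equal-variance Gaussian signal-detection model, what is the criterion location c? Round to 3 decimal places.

c = 0.516

H = 72/128 = 0.5625
FA = 15/128 = 0.1172
Φ⁻¹(0.5625) = 0.1573, Φ⁻¹(0.1172) = -1.1891
c = −½·[z(H) + z(FA)] = −0.5 × (0.1573 + (-1.1891)) = 0.5159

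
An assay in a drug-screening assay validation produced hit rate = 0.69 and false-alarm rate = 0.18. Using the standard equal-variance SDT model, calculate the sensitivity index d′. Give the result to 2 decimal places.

z(0.69) = 0.4959, z(0.18) = -0.9154
d' = z(H) − z(FA) = 0.4959 − (-0.9154) = 1.4113

d′ = 1.41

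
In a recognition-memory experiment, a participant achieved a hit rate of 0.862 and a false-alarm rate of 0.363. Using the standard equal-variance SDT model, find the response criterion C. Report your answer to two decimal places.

Φ⁻¹(H) = 1.0893
Φ⁻¹(FA) = -0.3505
c = −½·[z(H) + z(FA)] = −0.5 × (1.0893 + (-0.3505)) = -0.3694

C = -0.37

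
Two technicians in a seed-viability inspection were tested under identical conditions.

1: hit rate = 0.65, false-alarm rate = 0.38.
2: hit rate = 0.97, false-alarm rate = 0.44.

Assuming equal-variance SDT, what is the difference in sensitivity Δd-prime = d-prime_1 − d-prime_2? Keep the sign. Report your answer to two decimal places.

Δd-prime = -1.34

1: z(0.65) = 0.385, z(0.38) = -0.305, d' = 0.690
2: z(0.97) = 1.881, z(0.44) = -0.151, d' = 2.032
Δd' = d'_1 − d'_2 = 0.690 − 2.032 = -1.342
2 has the higher sensitivity.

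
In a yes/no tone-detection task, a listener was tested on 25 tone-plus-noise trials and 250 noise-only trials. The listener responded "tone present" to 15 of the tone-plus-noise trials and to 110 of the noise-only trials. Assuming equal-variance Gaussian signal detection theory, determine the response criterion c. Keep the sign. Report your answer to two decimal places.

c = -0.05

H = 15/25 = 0.6000
FA = 110/250 = 0.4400
z(H) = z(0.6000) = 0.2533
z(FA) = z(0.4400) = -0.1510
c = −½·[z(H) + z(FA)] = −0.5 × (0.2533 + (-0.1510)) = -0.05115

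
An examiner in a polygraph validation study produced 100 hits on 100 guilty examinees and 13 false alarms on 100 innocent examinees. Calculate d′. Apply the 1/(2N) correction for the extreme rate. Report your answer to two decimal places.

The hit rate is 100/100 = 1, so apply the 1/(2N) correction: H → 1 − 1/(2·100) = 0.99500.
z(H) = z(0.99500) = 2.576
z(FA) = z(0.13000) = -1.126
d' = 2.576 − (-1.126) = 3.702

d′ = 3.70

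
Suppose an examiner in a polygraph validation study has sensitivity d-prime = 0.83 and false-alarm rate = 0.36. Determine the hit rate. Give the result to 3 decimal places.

z(false-alarm rate) = z(0.36) = -0.3585
z(H) = z(FA) + d' = -0.3585 + 0.83 = 0.4715
hit rate = Φ(0.4715) = 0.6814

hit rate = 0.681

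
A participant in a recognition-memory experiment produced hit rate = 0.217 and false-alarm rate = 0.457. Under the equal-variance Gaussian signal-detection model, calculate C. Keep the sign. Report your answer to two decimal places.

C = 0.45

z(H) = -0.782
z(FA) = -0.108
c = −½·[z(H) + z(FA)] = −0.5 × (-0.782 + (-0.108)) = 0.445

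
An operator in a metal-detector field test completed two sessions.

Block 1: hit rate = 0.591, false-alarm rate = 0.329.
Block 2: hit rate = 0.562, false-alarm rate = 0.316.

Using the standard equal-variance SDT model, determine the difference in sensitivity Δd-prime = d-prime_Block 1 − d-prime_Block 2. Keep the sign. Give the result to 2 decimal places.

Δd-prime = 0.04

Block 1: z(0.591) = 0.230, z(0.329) = -0.443, d' = 0.673
Block 2: z(0.562) = 0.156, z(0.316) = -0.479, d' = 0.635
Δd' = d'_Block 1 − d'_Block 2 = 0.673 − 0.635 = 0.038
Block 1 has the higher sensitivity.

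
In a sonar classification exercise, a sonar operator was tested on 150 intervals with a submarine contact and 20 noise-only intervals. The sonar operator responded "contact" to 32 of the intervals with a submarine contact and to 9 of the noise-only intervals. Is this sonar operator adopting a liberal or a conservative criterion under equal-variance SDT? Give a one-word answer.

z(H) = -0.795, z(FA) = -0.126
c = −½·(z(H) + z(FA)) = 0.4605
c > 0 → conservative criterion (biased toward responding “no”).

conservative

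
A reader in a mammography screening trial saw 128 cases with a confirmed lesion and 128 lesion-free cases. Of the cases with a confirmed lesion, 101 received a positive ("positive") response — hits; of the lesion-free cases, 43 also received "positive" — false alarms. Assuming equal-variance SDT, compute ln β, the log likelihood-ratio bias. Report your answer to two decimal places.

ln β = -0.23

H = 101/128 = 0.7891
FA = 43/128 = 0.3359
z(H) = z(0.7891) = 0.803
z(FA) = z(0.3359) = -0.424
ln β = −½·[z(H)² − z(FA)²] = −0.5 × (0.645 − 0.180) = -0.2325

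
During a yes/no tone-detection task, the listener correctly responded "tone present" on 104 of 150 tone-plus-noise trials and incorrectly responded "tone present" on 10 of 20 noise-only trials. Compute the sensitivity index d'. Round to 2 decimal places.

H = 104/150 = 0.6933
FA = 10/20 = 0.5000
Φ⁻¹(H) = 0.5052
Φ⁻¹(FA) = 0.0000
d' = z(H) − z(FA) = 0.5052 − 0.0000 = 0.5052

d' = 0.51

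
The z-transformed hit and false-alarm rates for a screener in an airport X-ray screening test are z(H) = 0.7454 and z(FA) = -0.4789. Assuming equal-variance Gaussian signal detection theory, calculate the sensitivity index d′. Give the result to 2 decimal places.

d' = z(H) − z(FA) = 0.7454 − (-0.4789) = 1.2243

d′ = 1.22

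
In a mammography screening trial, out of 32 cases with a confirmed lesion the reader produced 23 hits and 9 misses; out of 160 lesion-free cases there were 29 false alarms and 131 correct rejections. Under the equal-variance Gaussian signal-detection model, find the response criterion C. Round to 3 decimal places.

C = 0.166

H = 23/32 = 0.7188
FA = 29/160 = 0.1812
z(H) = z(0.7188) = 0.5793
z(FA) = z(0.1812) = -0.9108
c = −½·[z(H) + z(FA)] = −0.5 × (0.5793 + (-0.9108)) = 0.16575
c > 0: the reader has a conservative response bias.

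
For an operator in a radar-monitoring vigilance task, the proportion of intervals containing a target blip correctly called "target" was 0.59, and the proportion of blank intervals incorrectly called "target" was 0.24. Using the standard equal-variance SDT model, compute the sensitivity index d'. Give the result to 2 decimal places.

Φ⁻¹(0.59) = 0.2275, Φ⁻¹(0.24) = -0.7063
d' = z(H) − z(FA) = 0.2275 − (-0.7063) = 0.9338

d' = 0.93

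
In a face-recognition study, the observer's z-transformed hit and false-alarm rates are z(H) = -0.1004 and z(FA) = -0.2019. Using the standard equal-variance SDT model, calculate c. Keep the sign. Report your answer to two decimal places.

c = −½·[z(H) + z(FA)] = −½·(-0.1004 + (-0.2019)) = 0.15115

c = 0.15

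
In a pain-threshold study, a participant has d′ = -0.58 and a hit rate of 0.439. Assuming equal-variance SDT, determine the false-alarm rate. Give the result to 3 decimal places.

z(hit rate) = z(0.439) = -0.1535
z(FA) = z(H) − d' = -0.1535 − (-0.58) = 0.4265
false-alarm rate = Φ(0.4265) = 0.6651

false-alarm rate = 0.665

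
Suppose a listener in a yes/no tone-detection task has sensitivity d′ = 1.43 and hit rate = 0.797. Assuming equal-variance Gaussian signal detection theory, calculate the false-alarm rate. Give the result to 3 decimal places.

false-alarm rate = 0.275

z(hit rate) = z(0.797) = 0.8310
z(FA) = z(H) − d' = 0.8310 − 1.43 = -0.5990
false-alarm rate = Φ(-0.5990) = 0.2746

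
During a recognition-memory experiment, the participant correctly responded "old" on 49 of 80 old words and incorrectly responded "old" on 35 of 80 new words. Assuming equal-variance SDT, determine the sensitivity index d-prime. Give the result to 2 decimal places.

H = 49/80 = 0.6125
FA = 35/80 = 0.4375
z(H) = z(0.6125) = 0.286
z(FA) = z(0.4375) = -0.157
d' = z(H) − z(FA) = 0.286 − (-0.157) = 0.443

d-prime = 0.44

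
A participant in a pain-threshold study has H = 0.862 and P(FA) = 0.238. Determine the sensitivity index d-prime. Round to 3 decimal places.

z(0.862) = 1.0893, z(0.238) = -0.7128
d' = z(H) − z(FA) = 1.0893 − (-0.7128) = 1.8021

d-prime = 1.802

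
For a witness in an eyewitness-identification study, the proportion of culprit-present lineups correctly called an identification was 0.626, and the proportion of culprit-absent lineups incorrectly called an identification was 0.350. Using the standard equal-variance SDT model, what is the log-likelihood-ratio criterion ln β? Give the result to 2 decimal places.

Φ⁻¹(H) = Φ⁻¹(0.626) = 0.321
Φ⁻¹(FA) = Φ⁻¹(0.350) = -0.385
ln β = −½·[z(H)² − z(FA)²] = −0.5 × (0.103 − 0.148) = 0.0225

ln β = 0.02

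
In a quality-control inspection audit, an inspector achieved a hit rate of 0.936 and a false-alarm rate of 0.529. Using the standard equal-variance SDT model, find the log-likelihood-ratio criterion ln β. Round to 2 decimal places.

ln β = -1.16

z(H) = z(0.936) = 1.522
z(FA) = z(0.529) = 0.073
ln β = −½·[z(H)² − z(FA)²] = −0.5 × (2.316 − 0.005) = -1.1555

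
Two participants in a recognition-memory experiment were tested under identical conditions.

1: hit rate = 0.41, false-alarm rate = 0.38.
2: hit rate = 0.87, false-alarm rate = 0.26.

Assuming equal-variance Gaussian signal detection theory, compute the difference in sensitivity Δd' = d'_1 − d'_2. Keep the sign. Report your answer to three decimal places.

Δd' = -1.692

1: z(0.41) = -0.2275, z(0.38) = -0.3055, d' = 0.0780
2: z(0.87) = 1.1264, z(0.26) = -0.6433, d' = 1.7697
Δd' = d'_1 − d'_2 = 0.0780 − 1.7697 = -1.6917
2 has the higher sensitivity.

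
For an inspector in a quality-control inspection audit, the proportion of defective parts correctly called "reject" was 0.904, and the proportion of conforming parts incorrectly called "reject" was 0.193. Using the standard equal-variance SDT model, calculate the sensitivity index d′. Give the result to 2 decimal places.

d′ = 2.17

z(0.904) = 1.3047, z(0.193) = -0.8669
d' = z(H) − z(FA) = 1.3047 − (-0.8669) = 2.1716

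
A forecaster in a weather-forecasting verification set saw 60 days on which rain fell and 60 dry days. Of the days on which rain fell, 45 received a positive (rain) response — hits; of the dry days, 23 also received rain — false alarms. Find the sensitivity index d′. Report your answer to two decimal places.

H = 45/60 = 0.7500
FA = 23/60 = 0.3833
z(H) = z(0.7500) = 0.674
z(FA) = z(0.3833) = -0.297
d' = z(H) − z(FA) = 0.674 − (-0.297) = 0.971

d′ = 0.97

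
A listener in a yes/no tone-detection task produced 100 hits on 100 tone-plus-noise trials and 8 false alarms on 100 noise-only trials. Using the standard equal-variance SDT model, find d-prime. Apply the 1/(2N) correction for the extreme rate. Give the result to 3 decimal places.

d-prime = 3.981

The hit rate is 100/100 = 1, so apply the 1/(2N) correction: H → 1 − 1/(2·100) = 0.99500.
z(H) = z(0.99500) = 2.5758
z(FA) = z(0.08000) = -1.4051
d' = 2.5758 − (-1.4051) = 3.9809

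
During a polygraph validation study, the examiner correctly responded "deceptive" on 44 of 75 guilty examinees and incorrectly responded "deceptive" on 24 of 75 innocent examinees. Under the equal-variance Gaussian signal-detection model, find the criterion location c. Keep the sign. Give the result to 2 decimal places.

H = 44/75 = 0.5867
FA = 24/75 = 0.3200
z(0.5867) = 0.2191, z(0.3200) = -0.4677
c = −½·[z(H) + z(FA)] = −0.5 × (0.2191 + (-0.4677)) = 0.1243
c > 0: the examiner has a conservative response bias.

c = 0.12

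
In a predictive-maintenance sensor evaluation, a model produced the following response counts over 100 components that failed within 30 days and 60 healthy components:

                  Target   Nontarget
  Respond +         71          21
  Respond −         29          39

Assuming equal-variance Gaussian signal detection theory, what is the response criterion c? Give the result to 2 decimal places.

H = 71/100 = 0.7100
FA = 21/60 = 0.3500
z(H) = 0.553
z(FA) = -0.385
c = −½·[z(H) + z(FA)] = −0.5 × (0.553 + (-0.385)) = -0.084

c = -0.08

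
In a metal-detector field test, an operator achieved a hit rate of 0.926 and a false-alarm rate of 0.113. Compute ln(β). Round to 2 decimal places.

Φ⁻¹(0.926) = 1.447, Φ⁻¹(0.113) = -1.211
ln β = −½·[z(H)² − z(FA)²] = −0.5 × (2.094 − 1.467) = -0.3135

ln β = -0.31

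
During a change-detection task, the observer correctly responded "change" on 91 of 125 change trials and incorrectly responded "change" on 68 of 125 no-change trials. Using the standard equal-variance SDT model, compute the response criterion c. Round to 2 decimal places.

H = 91/125 = 0.7280
FA = 68/125 = 0.5440
z(0.7280) = 0.607, z(0.5440) = 0.111
c = −½·[z(H) + z(FA)] = −0.5 × (0.607 + 0.111) = -0.359

c = -0.36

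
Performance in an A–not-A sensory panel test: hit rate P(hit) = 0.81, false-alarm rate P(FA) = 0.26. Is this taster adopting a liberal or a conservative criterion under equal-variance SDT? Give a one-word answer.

liberal

z(H) = 0.878, z(FA) = -0.643
c = −½·(z(H) + z(FA)) = -0.1175
c < 0 → liberal criterion (biased toward responding “yes”).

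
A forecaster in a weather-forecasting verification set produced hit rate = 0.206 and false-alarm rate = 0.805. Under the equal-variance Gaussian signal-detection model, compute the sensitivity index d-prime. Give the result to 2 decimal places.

Φ⁻¹(H) = -0.820
Φ⁻¹(FA) = 0.860
d' = z(H) − z(FA) = -0.820 − 0.860 = -1.680

d-prime = -1.68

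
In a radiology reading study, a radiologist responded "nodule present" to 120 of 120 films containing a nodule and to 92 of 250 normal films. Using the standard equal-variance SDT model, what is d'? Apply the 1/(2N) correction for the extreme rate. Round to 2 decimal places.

The hit rate is 120/120 = 1, so apply the 1/(2N) correction: H → 1 − 1/(2·120) = 0.99583.
z(H) = z(0.99583) = 2.638
z(FA) = z(0.36800) = -0.337
d' = 2.638 − (-0.337) = 2.975

d' = 2.98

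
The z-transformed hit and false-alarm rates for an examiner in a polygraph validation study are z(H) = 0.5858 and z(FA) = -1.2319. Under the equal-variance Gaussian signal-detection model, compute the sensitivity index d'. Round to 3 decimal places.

d' = 1.818

d' = z(H) − z(FA) = 0.5858 − (-1.2319) = 1.8177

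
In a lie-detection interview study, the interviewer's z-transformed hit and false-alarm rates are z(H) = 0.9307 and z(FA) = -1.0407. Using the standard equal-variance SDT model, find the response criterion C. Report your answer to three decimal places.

c = −½·[z(H) + z(FA)] = −½·(0.9307 + (-1.0407)) = 0.0550

C = 0.055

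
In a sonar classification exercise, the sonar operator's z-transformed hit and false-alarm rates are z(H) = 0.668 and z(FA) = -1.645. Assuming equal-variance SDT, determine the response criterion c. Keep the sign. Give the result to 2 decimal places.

c = −½·[z(H) + z(FA)] = −½·(0.668 + (-1.645)) = 0.4885

c = 0.49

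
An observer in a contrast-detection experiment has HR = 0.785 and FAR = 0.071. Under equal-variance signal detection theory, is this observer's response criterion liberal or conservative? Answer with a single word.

z(H) = 0.789, z(FA) = -1.468
c = −½·(z(H) + z(FA)) = 0.3395
c > 0 → conservative criterion (biased toward responding “no”).

conservative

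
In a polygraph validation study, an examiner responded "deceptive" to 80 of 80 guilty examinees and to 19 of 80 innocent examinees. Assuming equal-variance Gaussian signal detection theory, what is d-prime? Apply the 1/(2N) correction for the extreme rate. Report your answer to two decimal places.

The hit rate is 80/80 = 1, so apply the 1/(2N) correction: H → 1 − 1/(2·80) = 0.99375.
z(H) = z(0.99375) = 2.498
z(FA) = z(0.23750) = -0.714
d' = 2.498 − (-0.714) = 3.212

d-prime = 3.21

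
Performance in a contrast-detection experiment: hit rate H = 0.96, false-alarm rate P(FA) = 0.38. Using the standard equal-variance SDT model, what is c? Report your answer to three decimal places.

c = -0.723

Φ⁻¹(0.96) = 1.7507, Φ⁻¹(0.38) = -0.3055
c = −½·[z(H) + z(FA)] = −0.5 × (1.7507 + (-0.3055)) = -0.7226
c < 0: the observer has a liberal response bias.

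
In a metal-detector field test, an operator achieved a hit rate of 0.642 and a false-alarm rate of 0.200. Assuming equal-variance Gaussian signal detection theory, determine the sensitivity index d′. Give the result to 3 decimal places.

z(0.642) = 0.3638, z(0.200) = -0.8416
d' = z(H) − z(FA) = 0.3638 − (-0.8416) = 1.2054

d′ = 1.205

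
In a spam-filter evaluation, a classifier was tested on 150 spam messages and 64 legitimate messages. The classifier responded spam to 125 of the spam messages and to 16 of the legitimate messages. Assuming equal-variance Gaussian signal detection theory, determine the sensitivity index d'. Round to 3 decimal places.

H = 125/150 = 0.8333
FA = 16/64 = 0.2500
z(0.8333) = 0.9673, z(0.2500) = -0.6745
d' = z(H) − z(FA) = 0.9673 − (-0.6745) = 1.6418

d' = 1.642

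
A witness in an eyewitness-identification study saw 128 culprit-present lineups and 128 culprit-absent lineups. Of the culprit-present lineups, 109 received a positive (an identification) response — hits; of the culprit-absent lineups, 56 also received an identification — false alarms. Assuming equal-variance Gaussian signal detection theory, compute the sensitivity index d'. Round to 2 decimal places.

H = 109/128 = 0.8516
FA = 56/128 = 0.4375
Φ⁻¹(H) = Φ⁻¹(0.8516) = 1.0433
Φ⁻¹(FA) = Φ⁻¹(0.4375) = -0.1573
d' = z(H) − z(FA) = 1.0433 − (-0.1573) = 1.2006

d' = 1.20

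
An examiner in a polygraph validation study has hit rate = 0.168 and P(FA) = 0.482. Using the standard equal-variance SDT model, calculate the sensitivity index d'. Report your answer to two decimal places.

z(H) = -0.962
z(FA) = -0.045
d' = z(H) − z(FA) = -0.962 − (-0.045) = -0.917

d' = -0.92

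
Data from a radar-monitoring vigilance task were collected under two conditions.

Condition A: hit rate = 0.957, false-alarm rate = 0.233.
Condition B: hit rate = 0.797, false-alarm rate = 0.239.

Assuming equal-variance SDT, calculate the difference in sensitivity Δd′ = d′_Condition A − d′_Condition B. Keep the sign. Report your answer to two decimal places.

Condition A: z(0.957) = 1.717, z(0.233) = -0.729, d' = 2.446
Condition B: z(0.797) = 0.831, z(0.239) = -0.710, d' = 1.541
Δd' = d'_Condition A − d'_Condition B = 2.446 − 1.541 = 0.905
Condition A has the higher sensitivity.

Δd′ = 0.91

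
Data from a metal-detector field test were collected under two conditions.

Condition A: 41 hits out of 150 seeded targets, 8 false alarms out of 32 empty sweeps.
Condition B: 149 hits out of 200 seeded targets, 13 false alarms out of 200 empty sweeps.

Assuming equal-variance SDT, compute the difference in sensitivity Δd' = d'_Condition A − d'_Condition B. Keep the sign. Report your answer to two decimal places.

Condition A: z(0.2733) = -0.603, z(0.2500) = -0.674, d' = 0.071
Condition B: z(0.7450) = 0.659, z(0.0650) = -1.514, d' = 2.173
Δd' = d'_Condition A − d'_Condition B = 0.071 − 2.173 = -2.102
Condition B has the higher sensitivity.

Δd' = -2.10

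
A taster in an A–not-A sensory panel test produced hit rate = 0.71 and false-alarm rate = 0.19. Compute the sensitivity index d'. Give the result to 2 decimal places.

d' = 1.43

z(H) = 0.5534
z(FA) = -0.8779
d' = z(H) − z(FA) = 0.5534 − (-0.8779) = 1.4313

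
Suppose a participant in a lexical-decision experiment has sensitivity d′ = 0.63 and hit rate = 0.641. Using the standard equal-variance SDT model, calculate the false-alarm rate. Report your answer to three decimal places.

false-alarm rate = 0.394

z(hit rate) = z(0.641) = 0.3611
z(FA) = z(H) − d' = 0.3611 − 0.63 = -0.2689
false-alarm rate = Φ(-0.2689) = 0.3940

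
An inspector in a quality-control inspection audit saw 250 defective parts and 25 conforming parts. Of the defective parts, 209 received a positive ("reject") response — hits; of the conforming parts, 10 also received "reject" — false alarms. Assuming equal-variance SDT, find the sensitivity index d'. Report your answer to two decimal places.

d' = 1.23

H = 209/250 = 0.8360
FA = 10/25 = 0.4000
Φ⁻¹(H) = 0.978
Φ⁻¹(FA) = -0.253
d' = z(H) − z(FA) = 0.978 − (-0.253) = 1.231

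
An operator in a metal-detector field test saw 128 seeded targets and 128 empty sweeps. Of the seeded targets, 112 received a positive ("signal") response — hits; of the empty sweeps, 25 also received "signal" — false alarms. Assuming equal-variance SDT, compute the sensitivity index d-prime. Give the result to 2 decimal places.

H = 112/128 = 0.8750
FA = 25/128 = 0.1953
z(H) = z(0.8750) = 1.150
z(FA) = z(0.1953) = -0.859
d' = z(H) − z(FA) = 1.150 − (-0.859) = 2.009

d-prime = 2.01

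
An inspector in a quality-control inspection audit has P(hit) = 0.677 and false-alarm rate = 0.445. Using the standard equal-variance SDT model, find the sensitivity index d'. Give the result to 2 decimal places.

Φ⁻¹(0.677) = 0.4593, Φ⁻¹(0.445) = -0.1383
d' = z(H) − z(FA) = 0.4593 − (-0.1383) = 0.5976

d' = 0.60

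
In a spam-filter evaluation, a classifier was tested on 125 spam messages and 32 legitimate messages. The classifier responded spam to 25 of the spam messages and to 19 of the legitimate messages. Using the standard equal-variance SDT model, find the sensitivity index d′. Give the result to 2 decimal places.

d′ = -1.08

H = 25/125 = 0.2000
FA = 19/32 = 0.5938
z(H) = -0.842
z(FA) = 0.237
d' = z(H) − z(FA) = -0.842 − 0.237 = -1.079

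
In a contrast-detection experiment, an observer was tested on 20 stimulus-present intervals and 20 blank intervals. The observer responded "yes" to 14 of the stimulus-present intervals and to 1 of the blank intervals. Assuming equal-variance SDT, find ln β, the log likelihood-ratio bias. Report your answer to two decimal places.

H = 14/20 = 0.7000
FA = 1/20 = 0.0500
Φ⁻¹(H) = Φ⁻¹(0.7000) = 0.524
Φ⁻¹(FA) = Φ⁻¹(0.0500) = -1.645
ln β = −½·[z(H)² − z(FA)²] = −0.5 × (0.275 − 2.706) = 1.2155

ln β = 1.22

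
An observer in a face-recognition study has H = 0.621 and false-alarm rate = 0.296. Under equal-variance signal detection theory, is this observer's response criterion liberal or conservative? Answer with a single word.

z(H) = 0.308, z(FA) = -0.536
c = −½·(z(H) + z(FA)) = 0.114
c > 0 → conservative criterion (biased toward responding “no”).

conservative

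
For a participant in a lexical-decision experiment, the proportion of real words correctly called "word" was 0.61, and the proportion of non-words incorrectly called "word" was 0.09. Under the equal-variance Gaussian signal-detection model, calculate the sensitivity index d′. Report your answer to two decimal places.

z(0.61) = 0.279, z(0.09) = -1.341
d' = z(H) − z(FA) = 0.279 − (-1.341) = 1.620

d′ = 1.62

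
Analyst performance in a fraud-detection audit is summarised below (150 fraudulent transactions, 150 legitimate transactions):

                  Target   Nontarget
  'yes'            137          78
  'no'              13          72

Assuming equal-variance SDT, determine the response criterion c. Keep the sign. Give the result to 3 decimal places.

H = 137/150 = 0.9133
FA = 78/150 = 0.5200
z(H) = 1.3614
z(FA) = 0.0502
c = −½·[z(H) + z(FA)] = −0.5 × (1.3614 + 0.0502) = -0.7058
c < 0: the analyst has a liberal response bias.

c = -0.706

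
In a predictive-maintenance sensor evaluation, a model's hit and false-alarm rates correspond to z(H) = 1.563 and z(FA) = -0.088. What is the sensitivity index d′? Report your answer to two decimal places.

d' = z(H) − z(FA) = 1.563 − (-0.088) = 1.651

d′ = 1.65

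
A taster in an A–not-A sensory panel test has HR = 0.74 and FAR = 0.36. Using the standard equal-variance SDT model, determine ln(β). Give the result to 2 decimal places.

ln β = -0.14

z(H) = 0.643
z(FA) = -0.358
ln β = −½·[z(H)² − z(FA)²] = −0.5 × (0.413 − 0.128) = -0.1425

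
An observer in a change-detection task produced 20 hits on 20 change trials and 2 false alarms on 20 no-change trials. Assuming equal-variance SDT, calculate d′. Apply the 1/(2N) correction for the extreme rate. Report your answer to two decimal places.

d′ = 3.24

The hit rate is 20/20 = 1, so apply the 1/(2N) correction: H → 1 − 1/(2·20) = 0.97500.
z(H) = z(0.97500) = 1.960
z(FA) = z(0.10000) = -1.282
d' = 1.960 − (-1.282) = 3.242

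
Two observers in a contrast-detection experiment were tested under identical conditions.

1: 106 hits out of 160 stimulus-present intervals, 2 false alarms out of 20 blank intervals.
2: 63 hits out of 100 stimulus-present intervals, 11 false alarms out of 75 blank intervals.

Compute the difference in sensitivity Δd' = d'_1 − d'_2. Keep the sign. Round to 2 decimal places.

1: z(0.6625) = 0.419, z(0.1000) = -1.282, d' = 1.701
2: z(0.6300) = 0.332, z(0.1467) = -1.051, d' = 1.383
Δd' = d'_1 − d'_2 = 1.701 − 1.383 = 0.318
1 has the higher sensitivity.

Δd' = 0.32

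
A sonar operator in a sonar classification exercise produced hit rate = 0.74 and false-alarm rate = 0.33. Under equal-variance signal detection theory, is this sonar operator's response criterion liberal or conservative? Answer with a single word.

z(H) = 0.643, z(FA) = -0.440
c = −½·(z(H) + z(FA)) = -0.1015
c < 0 → liberal criterion (biased toward responding “yes”).

liberal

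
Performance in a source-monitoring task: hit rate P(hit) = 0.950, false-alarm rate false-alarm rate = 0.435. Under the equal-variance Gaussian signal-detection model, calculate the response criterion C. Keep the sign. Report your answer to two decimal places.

z(H) = z(0.950) = 1.645
z(FA) = z(0.435) = -0.164
c = −½·[z(H) + z(FA)] = −0.5 × (1.645 + (-0.164)) = -0.7405

C = -0.74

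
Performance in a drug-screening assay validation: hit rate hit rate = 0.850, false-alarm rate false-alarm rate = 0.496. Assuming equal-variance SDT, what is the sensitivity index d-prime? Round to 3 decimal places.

z(H) = z(0.850) = 1.0364
z(FA) = z(0.496) = -0.0100
d' = z(H) − z(FA) = 1.0364 − (-0.0100) = 1.0464

d-prime = 1.046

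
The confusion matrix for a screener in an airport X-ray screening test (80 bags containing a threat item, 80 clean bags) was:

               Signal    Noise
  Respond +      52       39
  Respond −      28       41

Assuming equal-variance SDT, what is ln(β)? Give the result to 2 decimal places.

ln β = -0.07

H = 52/80 = 0.6500
FA = 39/80 = 0.4875
z(0.6500) = 0.385, z(0.4875) = -0.031
ln β = −½·[z(H)² − z(FA)²] = −0.5 × (0.148 − 0.001) = -0.0735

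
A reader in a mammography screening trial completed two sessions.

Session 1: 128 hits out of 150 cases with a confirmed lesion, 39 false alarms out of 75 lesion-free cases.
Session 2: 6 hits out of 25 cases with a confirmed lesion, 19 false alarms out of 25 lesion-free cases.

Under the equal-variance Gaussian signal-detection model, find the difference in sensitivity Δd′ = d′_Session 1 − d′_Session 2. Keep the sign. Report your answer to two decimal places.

Δd′ = 2.41

Session 1: z(0.8533) = 1.051, z(0.5200) = 0.050, d' = 1.001
Session 2: z(0.2400) = -0.706, z(0.7600) = 0.706, d' = -1.412
Δd' = d'_Session 1 − d'_Session 2 = 1.001 − (-1.412) = 2.413
Session 1 has the higher sensitivity.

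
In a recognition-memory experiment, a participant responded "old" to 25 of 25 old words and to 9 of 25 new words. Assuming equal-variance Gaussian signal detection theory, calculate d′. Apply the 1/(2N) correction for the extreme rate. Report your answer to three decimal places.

d′ = 2.412

The hit rate is 25/25 = 1, so apply the 1/(2N) correction: H → 1 − 1/(2·25) = 0.98000.
z(H) = z(0.98000) = 2.0537
z(FA) = z(0.36000) = -0.3585
d' = 2.0537 − (-0.3585) = 2.4122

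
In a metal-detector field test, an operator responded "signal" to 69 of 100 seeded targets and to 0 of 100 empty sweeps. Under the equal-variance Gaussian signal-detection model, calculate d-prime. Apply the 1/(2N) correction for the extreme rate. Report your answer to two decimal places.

d-prime = 3.07

The false-alarm rate is 0/100 = 0, so apply the 1/(2N) correction: FA → 1/(2·100) = 0.00500.
z(H) = z(0.69000) = 0.496
z(FA) = z(0.00500) = -2.576
d' = 0.496 − (-2.576) = 3.072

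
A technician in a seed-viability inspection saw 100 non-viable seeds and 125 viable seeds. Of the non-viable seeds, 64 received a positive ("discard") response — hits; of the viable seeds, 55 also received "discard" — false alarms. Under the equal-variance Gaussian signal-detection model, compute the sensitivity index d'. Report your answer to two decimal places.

H = 64/100 = 0.6400
FA = 55/125 = 0.4400
z(0.6400) = 0.358, z(0.4400) = -0.151
d' = z(H) − z(FA) = 0.358 − (-0.151) = 0.509

d' = 0.51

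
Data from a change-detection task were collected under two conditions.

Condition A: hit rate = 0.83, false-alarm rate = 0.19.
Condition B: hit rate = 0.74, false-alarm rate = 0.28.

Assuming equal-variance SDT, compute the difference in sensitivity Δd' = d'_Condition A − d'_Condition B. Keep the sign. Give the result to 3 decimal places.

Condition A: z(0.83) = 0.9542, z(0.19) = -0.8779, d' = 1.8321
Condition B: z(0.74) = 0.6433, z(0.28) = -0.5828, d' = 1.2261
Δd' = d'_Condition A − d'_Condition B = 1.8321 − 1.2261 = 0.6060
Condition A has the higher sensitivity.

Δd' = 0.606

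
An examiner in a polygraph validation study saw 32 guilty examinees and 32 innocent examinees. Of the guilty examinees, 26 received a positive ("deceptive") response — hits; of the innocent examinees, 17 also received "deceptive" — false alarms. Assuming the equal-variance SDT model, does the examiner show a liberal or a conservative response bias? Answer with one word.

z(H) = 0.887, z(FA) = 0.078
c = −½·(z(H) + z(FA)) = -0.4825
c < 0 → liberal criterion (biased toward responding “yes”).

liberal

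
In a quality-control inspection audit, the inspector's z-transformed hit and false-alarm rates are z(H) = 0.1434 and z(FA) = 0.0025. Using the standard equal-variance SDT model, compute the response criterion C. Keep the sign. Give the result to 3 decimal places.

c = −½·[z(H) + z(FA)] = −½·(0.1434 + 0.0025) = -0.07295
c < 0: the inspector has a liberal response bias.

C = -0.073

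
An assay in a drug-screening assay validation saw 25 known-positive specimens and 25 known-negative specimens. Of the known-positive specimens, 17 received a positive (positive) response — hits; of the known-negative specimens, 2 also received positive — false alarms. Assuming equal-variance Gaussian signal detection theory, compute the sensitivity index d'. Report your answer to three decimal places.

H = 17/25 = 0.6800
FA = 2/25 = 0.0800
z(H) = 0.4677
z(FA) = -1.4051
d' = z(H) − z(FA) = 0.4677 − (-1.4051) = 1.8728

d' = 1.873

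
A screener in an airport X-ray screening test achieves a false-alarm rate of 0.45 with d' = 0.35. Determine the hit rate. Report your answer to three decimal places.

hit rate = 0.589

z(false-alarm rate) = z(0.45) = -0.1257
z(H) = z(FA) + d' = -0.1257 + 0.35 = 0.2243
hit rate = Φ(0.2243) = 0.5887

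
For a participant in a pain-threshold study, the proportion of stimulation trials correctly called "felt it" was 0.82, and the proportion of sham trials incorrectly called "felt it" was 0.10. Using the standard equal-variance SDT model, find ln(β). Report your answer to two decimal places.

ln β = 0.40

z(H) = z(0.82) = 0.915
z(FA) = z(0.10) = -1.282
ln β = −½·[z(H)² − z(FA)²] = −0.5 × (0.837 − 1.644) = 0.4035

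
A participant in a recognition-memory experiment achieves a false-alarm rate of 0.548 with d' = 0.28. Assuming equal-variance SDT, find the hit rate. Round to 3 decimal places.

z(false-alarm rate) = z(0.548) = 0.1206
z(H) = z(FA) + d' = 0.1206 + 0.28 = 0.4006
hit rate = Φ(0.4006) = 0.6556

hit rate = 0.656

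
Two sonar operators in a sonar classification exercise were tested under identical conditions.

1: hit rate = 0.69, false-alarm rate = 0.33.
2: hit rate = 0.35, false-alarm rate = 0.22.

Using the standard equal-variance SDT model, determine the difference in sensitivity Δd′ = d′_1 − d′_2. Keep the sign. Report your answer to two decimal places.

Δd′ = 0.55

1: z(0.69) = 0.496, z(0.33) = -0.440, d' = 0.936
2: z(0.35) = -0.385, z(0.22) = -0.772, d' = 0.387
Δd' = d'_1 − d'_2 = 0.936 − 0.387 = 0.549
1 has the higher sensitivity.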